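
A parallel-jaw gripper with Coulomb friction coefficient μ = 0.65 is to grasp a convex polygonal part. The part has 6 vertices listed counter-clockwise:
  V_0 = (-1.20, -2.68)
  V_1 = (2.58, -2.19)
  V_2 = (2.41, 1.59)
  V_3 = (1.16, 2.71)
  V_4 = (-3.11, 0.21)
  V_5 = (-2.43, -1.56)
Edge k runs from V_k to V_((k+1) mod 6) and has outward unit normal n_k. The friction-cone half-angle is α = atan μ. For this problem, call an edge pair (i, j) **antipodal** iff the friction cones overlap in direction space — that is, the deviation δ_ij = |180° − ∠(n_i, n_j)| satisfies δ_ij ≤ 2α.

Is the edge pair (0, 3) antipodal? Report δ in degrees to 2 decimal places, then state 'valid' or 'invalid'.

α = atan 0.65 = 33.02°;  2α = 66.05°
edge 0: e_0 = (+3.78, +0.49);  n_0 = (+0.1286, -0.9917)
edge 3: e_3 = (-4.27, -2.50);  n_3 = (-0.5053, +0.8630)
∠(n_0, n_3) = 157.04°
δ = |180° − 157.04°| = 22.96°
22.96° ≤ 2α = 66.05°  →  valid

δ = 22.96°, valid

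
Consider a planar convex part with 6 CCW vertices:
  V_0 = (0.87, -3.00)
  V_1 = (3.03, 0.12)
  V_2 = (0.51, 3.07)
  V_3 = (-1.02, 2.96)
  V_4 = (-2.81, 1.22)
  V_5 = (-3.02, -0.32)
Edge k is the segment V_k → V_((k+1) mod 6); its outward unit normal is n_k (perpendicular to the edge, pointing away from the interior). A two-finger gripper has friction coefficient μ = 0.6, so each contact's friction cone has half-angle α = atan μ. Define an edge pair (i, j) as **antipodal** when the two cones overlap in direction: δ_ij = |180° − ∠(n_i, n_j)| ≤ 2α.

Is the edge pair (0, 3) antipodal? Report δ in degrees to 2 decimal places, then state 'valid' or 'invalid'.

α = atan 0.6 = 30.96°;  2α = 61.93°
edge 0: e_0 = (+2.16, +3.12);  n_0 = (+0.8222, -0.5692)
edge 3: e_3 = (-1.79, -1.74);  n_3 = (-0.6970, +0.7171)
∠(n_0, n_3) = 168.88°
δ = |180° − 168.88°| = 11.12°
11.12° ≤ 2α = 61.93°  →  valid

δ = 11.12°, valid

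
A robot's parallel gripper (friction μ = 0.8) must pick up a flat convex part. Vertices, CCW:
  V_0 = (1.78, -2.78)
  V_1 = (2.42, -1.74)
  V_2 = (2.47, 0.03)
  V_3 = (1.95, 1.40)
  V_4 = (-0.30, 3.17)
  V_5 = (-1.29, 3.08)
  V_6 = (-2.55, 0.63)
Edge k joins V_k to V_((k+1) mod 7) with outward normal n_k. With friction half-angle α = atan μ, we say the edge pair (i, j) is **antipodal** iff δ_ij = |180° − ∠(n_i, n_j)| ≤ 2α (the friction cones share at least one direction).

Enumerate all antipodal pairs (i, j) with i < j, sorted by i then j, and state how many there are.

count = 8; pairs: (0,4), (0,5), (1,5), (1,6), (2,5), (2,6), (3,6), (4,6)

α = atan 0.8 = 38.66°;  2α = 77.32°
n_0 = (+0.8517, -0.5241)
n_1 = (+0.9996, -0.0282)
n_2 = (+0.9349, +0.3549)
n_3 = (+0.6183, +0.7860)
n_4 = (-0.0905, +0.9959)
n_5 = (-0.8893, +0.4573)
n_6 = (-0.6187, -0.7856)
  (0,1): δ = 150.01°  ·
  (0,2): δ = 127.61°  ·
  (0,3): δ = 96.58°  ·
  (0,4): δ = 53.20°  ✓
  (0,5): δ = 4.39°  ✓
  (0,6): δ = 83.39°  ·
  (1,2): δ = 157.60°  ·
  (1,3): δ = 126.57°  ·
  (1,4): δ = 83.19°  ·
  (1,5): δ = 25.60°  ✓
  (1,6): δ = 53.40°  ✓
  (2,3): δ = 148.98°  ·
  (2,4): δ = 105.59°  ·
  (2,5): δ = 48.00°  ✓
  (2,6): δ = 30.99°  ✓
  (3,4): δ = 136.61°  ·
  (3,5): δ = 79.03°  ·
  (3,6): δ = 0.03°  ✓
  (4,5): δ = 122.41°  ·
  (4,6): δ = 43.42°  ✓
  (5,6): δ = 101.01°  ·
antipodal pairs: 8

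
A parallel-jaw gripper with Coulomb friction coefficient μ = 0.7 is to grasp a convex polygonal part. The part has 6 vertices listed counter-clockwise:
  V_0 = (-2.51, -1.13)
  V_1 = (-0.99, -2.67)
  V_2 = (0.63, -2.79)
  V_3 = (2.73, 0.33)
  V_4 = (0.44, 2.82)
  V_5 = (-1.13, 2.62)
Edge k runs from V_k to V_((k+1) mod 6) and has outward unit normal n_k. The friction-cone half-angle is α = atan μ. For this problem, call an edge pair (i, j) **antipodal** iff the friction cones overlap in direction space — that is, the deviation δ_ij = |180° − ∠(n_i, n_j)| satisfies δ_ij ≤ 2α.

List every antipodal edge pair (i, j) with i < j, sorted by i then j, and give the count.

count = 7; pairs: (0,3), (0,4), (1,3), (1,4), (2,4), (2,5), (3,5)

α = atan 0.7 = 34.99°;  2α = 69.98°
n_0 = (-0.7117, -0.7025)
n_1 = (-0.0739, -0.9973)
n_2 = (+0.8296, -0.5584)
n_3 = (+0.7360, +0.6769)
n_4 = (-0.1264, +0.9920)
n_5 = (-0.9385, +0.3454)
  (0,1): δ = 138.86°  ·
  (0,2): δ = 78.57°  ·
  (0,3): δ = 2.02°  ✓
  (0,4): δ = 52.63°  ✓
  (0,5): δ = 115.17°  ·
  (1,2): δ = 119.71°  ·
  (1,3): δ = 43.16°  ✓
  (1,4): δ = 11.50°  ✓
  (1,5): δ = 74.03°  ·
  (2,3): δ = 103.45°  ·
  (2,4): δ = 48.80°  ✓
  (2,5): δ = 13.74°  ✓
  (3,4): δ = 125.34°  ·
  (3,5): δ = 62.81°  ✓
  (4,5): δ = 117.46°  ·
antipodal pairs: 7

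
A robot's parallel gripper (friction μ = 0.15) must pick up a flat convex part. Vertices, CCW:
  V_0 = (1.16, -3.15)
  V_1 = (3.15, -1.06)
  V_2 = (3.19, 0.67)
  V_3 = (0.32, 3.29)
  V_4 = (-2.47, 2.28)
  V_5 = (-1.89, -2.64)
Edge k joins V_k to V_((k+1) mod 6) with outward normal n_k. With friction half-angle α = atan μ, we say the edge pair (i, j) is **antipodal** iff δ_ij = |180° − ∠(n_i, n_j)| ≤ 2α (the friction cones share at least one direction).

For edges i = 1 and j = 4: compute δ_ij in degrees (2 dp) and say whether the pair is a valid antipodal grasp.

δ = 8.05°, valid

α = atan 0.15 = 8.53°;  2α = 17.06°
edge 1: e_1 = (+0.04, +1.73);  n_1 = (+0.9997, -0.0231)
edge 4: e_4 = (+0.58, -4.92);  n_4 = (-0.9931, -0.1171)
∠(n_1, n_4) = 171.95°
δ = |180° − 171.95°| = 8.05°
8.05° ≤ 2α = 17.06°  →  valid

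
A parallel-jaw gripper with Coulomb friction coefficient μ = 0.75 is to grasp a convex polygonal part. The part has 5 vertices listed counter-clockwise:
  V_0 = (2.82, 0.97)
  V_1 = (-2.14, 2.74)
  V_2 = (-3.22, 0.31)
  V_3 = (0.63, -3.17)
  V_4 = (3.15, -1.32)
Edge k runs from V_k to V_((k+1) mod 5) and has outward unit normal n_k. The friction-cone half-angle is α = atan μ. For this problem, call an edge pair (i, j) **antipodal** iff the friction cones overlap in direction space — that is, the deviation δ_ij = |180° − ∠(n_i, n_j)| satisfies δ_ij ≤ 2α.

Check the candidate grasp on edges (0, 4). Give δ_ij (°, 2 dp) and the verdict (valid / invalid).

δ = 117.84°, invalid

α = atan 0.75 = 36.87°;  2α = 73.74°
edge 0: e_0 = (-4.96, +1.77);  n_0 = (+0.3361, +0.9418)
edge 4: e_4 = (-0.33, +2.29);  n_4 = (+0.9898, +0.1426)
∠(n_0, n_4) = 62.16°
δ = |180° − 62.16°| = 117.84°
117.84° > 2α = 73.74°  →  invalid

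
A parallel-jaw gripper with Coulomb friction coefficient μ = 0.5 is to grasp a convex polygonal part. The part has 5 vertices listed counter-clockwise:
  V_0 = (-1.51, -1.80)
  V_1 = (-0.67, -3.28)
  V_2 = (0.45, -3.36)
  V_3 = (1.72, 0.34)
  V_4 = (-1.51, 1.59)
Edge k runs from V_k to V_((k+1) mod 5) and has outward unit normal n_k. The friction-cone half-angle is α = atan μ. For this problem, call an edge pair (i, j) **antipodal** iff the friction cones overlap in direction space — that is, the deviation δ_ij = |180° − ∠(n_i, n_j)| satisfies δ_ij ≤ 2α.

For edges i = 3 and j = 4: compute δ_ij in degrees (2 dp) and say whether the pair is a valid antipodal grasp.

δ = 68.84°, invalid

α = atan 0.5 = 26.57°;  2α = 53.13°
edge 3: e_3 = (-3.23, +1.25);  n_3 = (+0.3609, +0.9326)
edge 4: e_4 = (+0.00, -3.39);  n_4 = (-1.0000, -0.0000)
∠(n_3, n_4) = 111.16°
δ = |180° − 111.16°| = 68.84°
68.84° > 2α = 53.13°  →  invalid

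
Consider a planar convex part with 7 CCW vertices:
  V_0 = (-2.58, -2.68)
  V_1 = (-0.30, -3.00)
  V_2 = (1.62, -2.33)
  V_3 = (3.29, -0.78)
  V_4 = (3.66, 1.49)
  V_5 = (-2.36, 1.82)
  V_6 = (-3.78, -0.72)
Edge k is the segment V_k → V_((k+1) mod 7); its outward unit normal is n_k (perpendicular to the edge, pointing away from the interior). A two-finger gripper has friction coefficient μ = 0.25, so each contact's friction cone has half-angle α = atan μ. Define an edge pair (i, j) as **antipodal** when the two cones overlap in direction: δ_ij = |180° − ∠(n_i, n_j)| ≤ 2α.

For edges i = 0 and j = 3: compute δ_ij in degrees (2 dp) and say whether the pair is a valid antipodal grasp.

α = atan 0.25 = 14.04°;  2α = 28.07°
edge 0: e_0 = (+2.28, -0.32);  n_0 = (-0.1390, -0.9903)
edge 3: e_3 = (+0.37, +2.27);  n_3 = (+0.9870, -0.1609)
∠(n_0, n_3) = 88.73°
δ = |180° − 88.73°| = 91.27°
91.27° > 2α = 28.07°  →  invalid

δ = 91.27°, invalid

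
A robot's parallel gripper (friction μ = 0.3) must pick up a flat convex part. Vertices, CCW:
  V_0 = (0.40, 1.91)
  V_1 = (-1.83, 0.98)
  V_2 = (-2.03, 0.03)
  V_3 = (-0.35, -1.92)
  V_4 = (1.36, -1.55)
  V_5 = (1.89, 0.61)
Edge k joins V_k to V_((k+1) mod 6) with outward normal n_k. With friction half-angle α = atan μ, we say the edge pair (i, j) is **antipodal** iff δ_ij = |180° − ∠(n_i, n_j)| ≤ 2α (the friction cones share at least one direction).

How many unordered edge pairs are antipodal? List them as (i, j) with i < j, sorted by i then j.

α = atan 0.3 = 16.70°;  2α = 33.40°
n_0 = (-0.3849, +0.9230)
n_1 = (-0.9785, +0.2060)
n_2 = (-0.7576, -0.6527)
n_3 = (+0.2115, -0.9774)
n_4 = (+0.9712, -0.2383)
n_5 = (+0.6574, +0.7535)
  (0,1): δ = 124.53°  ·
  (0,2): δ = 71.89°  ·
  (0,3): δ = 10.43°  ✓
  (0,4): δ = 53.58°  ·
  (0,5): δ = 116.26°  ·
  (1,2): δ = 127.37°  ·
  (1,3): δ = 65.90°  ·
  (1,4): δ = 1.90°  ✓
  (1,5): δ = 60.78°  ·
  (2,3): δ = 118.54°  ·
  (2,4): δ = 54.53°  ·
  (2,5): δ = 8.15°  ✓
  (3,4): δ = 116.00°  ·
  (3,5): δ = 53.31°  ·
  (4,5): δ = 117.32°  ·
antipodal pairs: 3

count = 3; pairs: (0,3), (1,4), (2,5)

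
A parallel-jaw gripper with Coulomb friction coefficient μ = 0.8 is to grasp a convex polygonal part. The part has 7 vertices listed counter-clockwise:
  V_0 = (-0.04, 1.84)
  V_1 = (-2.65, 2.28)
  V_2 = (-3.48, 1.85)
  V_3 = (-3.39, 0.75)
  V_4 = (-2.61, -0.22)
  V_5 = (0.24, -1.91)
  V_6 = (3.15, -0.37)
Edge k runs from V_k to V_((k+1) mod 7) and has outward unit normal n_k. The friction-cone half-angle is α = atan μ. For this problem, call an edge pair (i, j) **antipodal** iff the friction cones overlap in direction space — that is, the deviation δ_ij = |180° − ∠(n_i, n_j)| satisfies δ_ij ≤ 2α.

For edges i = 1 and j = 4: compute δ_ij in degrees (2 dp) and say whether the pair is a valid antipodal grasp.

α = atan 0.8 = 38.66°;  2α = 77.32°
edge 1: e_1 = (-0.83, -0.43);  n_1 = (-0.4600, +0.8879)
edge 4: e_4 = (+2.85, -1.69);  n_4 = (-0.5101, -0.8601)
∠(n_1, n_4) = 121.95°
δ = |180° − 121.95°| = 58.05°
58.05° ≤ 2α = 77.32°  →  valid

δ = 58.05°, valid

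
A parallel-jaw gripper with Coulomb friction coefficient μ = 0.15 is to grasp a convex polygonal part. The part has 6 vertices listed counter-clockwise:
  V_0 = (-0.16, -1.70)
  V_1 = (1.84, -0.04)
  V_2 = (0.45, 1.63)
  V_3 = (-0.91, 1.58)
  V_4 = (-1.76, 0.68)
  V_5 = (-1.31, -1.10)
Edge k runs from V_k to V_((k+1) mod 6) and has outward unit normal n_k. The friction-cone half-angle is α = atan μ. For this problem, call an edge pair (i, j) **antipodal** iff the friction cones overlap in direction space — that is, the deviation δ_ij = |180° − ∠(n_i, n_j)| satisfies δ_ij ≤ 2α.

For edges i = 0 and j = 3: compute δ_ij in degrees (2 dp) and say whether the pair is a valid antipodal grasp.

δ = 6.94°, valid

α = atan 0.15 = 8.53°;  2α = 17.06°
edge 0: e_0 = (+2.00, +1.66);  n_0 = (+0.6387, -0.7695)
edge 3: e_3 = (-0.85, -0.90);  n_3 = (-0.7270, +0.6866)
∠(n_0, n_3) = 173.06°
δ = |180° − 173.06°| = 6.94°
6.94° ≤ 2α = 17.06°  →  valid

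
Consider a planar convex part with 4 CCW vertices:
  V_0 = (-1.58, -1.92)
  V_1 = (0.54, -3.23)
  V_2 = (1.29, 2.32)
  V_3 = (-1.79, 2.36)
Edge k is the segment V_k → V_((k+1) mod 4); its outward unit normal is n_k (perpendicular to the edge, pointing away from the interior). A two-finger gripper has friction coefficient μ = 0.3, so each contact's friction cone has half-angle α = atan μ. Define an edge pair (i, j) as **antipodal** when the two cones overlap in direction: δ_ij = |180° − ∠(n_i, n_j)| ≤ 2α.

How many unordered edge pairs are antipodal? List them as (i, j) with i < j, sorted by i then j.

count = 2; pairs: (0,2), (1,3)

α = atan 0.3 = 16.70°;  2α = 33.40°
n_0 = (-0.5257, -0.8507)
n_1 = (+0.9910, -0.1339)
n_2 = (+0.0130, +0.9999)
n_3 = (-0.9988, -0.0490)
  (0,1): δ = 65.98°  ·
  (0,2): δ = 30.97°  ✓
  (0,3): δ = 124.52°  ·
  (1,2): δ = 83.05°  ·
  (1,3): δ = 10.51°  ✓
  (2,3): δ = 86.45°  ·
antipodal pairs: 2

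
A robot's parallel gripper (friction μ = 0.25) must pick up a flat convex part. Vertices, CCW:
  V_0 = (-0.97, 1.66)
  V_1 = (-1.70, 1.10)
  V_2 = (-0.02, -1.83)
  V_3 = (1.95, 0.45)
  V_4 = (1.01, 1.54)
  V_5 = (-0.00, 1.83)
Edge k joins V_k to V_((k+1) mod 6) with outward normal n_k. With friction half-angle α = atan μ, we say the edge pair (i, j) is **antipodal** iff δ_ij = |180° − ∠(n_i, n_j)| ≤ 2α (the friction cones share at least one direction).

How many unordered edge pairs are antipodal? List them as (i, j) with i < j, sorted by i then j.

count = 2; pairs: (0,2), (1,3)

α = atan 0.25 = 14.04°;  2α = 28.07°
n_0 = (-0.6087, +0.7934)
n_1 = (-0.8675, -0.4974)
n_2 = (+0.7567, -0.6538)
n_3 = (+0.7573, +0.6531)
n_4 = (+0.2760, +0.9612)
n_5 = (-0.1726, +0.9850)
  (0,1): δ = 97.66°  ·
  (0,2): δ = 11.68°  ✓
  (0,3): δ = 93.28°  ·
  (0,4): δ = 126.49°  ·
  (0,5): δ = 152.45°  ·
  (1,2): δ = 70.66°  ·
  (1,3): δ = 10.94°  ✓
  (1,4): δ = 44.15°  ·
  (1,5): δ = 70.11°  ·
  (2,3): δ = 98.40°  ·
  (2,4): δ = 65.19°  ·
  (2,5): δ = 39.23°  ·
  (3,4): δ = 146.79°  ·
  (3,5): δ = 120.83°  ·
  (4,5): δ = 154.04°  ·
antipodal pairs: 2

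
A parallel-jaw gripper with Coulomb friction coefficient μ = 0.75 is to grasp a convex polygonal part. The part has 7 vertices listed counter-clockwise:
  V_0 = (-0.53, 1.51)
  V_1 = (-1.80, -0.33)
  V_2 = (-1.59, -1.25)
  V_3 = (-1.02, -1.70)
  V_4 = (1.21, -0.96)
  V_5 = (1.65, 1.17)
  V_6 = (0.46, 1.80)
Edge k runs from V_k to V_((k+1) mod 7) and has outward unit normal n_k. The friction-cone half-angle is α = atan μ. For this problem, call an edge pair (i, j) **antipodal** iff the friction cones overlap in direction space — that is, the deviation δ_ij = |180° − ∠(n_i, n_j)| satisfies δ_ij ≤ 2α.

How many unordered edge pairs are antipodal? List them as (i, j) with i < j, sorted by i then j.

count = 10; pairs: (0,3), (0,4), (1,4), (1,5), (2,4), (2,5), (2,6), (3,5), (3,6), (4,6)

α = atan 0.75 = 36.87°;  2α = 73.74°
n_0 = (-0.8230, +0.5680)
n_1 = (-0.9749, -0.2225)
n_2 = (-0.6196, -0.7849)
n_3 = (+0.3150, -0.9491)
n_4 = (+0.9793, -0.2023)
n_5 = (+0.4679, +0.8838)
n_6 = (-0.2811, +0.9597)
  (0,1): δ = 132.53°  ·
  (0,2): δ = 93.68°  ·
  (0,3): δ = 37.03°  ✓
  (0,4): δ = 22.94°  ✓
  (0,5): δ = 96.72°  ·
  (0,6): δ = 140.94°  ·
  (1,2): δ = 141.15°  ·
  (1,3): δ = 84.50°  ·
  (1,4): δ = 24.53°  ✓
  (1,5): δ = 49.24°  ✓
  (1,6): δ = 93.47°  ·
  (2,3): δ = 123.35°  ·
  (2,4): δ = 63.38°  ✓
  (2,5): δ = 10.39°  ✓
  (2,6): δ = 54.62°  ✓
  (3,4): δ = 120.03°  ·
  (3,5): δ = 46.26°  ✓
  (3,6): δ = 2.03°  ✓
  (4,5): δ = 106.23°  ·
  (4,6): δ = 62.00°  ✓
  (5,6): δ = 135.78°  ·
antipodal pairs: 10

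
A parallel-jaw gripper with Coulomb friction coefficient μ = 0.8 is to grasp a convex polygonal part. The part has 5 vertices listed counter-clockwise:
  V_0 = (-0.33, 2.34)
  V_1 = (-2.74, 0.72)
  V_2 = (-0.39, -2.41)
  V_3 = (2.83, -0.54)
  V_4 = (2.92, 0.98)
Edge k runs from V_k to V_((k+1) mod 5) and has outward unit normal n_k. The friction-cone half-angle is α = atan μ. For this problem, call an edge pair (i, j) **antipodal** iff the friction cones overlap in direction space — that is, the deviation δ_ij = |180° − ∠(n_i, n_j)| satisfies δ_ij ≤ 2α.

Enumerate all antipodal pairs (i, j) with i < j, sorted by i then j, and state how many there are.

α = atan 0.8 = 38.66°;  2α = 77.32°
n_0 = (-0.5579, +0.8299)
n_1 = (-0.7997, -0.6004)
n_2 = (+0.5022, -0.8648)
n_3 = (+0.9983, -0.0591)
n_4 = (+0.3860, +0.9225)
  (0,1): δ = 87.01°  ·
  (0,2): δ = 3.76°  ✓
  (0,3): δ = 52.70°  ✓
  (0,4): δ = 123.38°  ·
  (1,2): δ = 96.75°  ·
  (1,3): δ = 40.29°  ✓
  (1,4): δ = 30.39°  ✓
  (2,3): δ = 123.53°  ·
  (2,4): δ = 52.85°  ✓
  (3,4): δ = 109.32°  ·
antipodal pairs: 5

count = 5; pairs: (0,2), (0,3), (1,3), (1,4), (2,4)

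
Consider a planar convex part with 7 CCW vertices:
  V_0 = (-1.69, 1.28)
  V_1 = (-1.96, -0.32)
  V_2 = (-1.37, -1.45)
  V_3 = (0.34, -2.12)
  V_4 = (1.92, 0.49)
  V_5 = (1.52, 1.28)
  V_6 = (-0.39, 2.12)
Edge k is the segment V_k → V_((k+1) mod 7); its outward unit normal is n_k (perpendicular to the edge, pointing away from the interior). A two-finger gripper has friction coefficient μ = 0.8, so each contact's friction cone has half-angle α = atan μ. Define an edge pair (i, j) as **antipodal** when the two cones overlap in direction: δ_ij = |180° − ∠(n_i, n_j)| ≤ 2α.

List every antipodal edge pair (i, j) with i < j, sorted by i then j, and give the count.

count = 10; pairs: (0,3), (0,4), (0,5), (1,3), (1,4), (1,5), (2,4), (2,5), (2,6), (3,6)

α = atan 0.8 = 38.66°;  2α = 77.32°
n_0 = (-0.9861, +0.1664)
n_1 = (-0.8864, -0.4628)
n_2 = (-0.3648, -0.9311)
n_3 = (+0.8555, -0.5179)
n_4 = (+0.8922, +0.4517)
n_5 = (+0.4026, +0.9154)
n_6 = (-0.5427, +0.8399)
  (0,1): δ = 142.85°  ·
  (0,2): δ = 101.82°  ·
  (0,3): δ = 21.61°  ✓
  (0,4): δ = 36.43°  ✓
  (0,5): δ = 75.84°  ✓
  (0,6): δ = 132.45°  ·
  (1,2): δ = 138.97°  ·
  (1,3): δ = 58.76°  ✓
  (1,4): δ = 0.72°  ✓
  (1,5): δ = 38.69°  ✓
  (1,6): δ = 95.30°  ·
  (2,3): δ = 99.79°  ·
  (2,4): δ = 41.75°  ✓
  (2,5): δ = 2.34°  ✓
  (2,6): δ = 54.26°  ✓
  (3,4): δ = 121.96°  ·
  (3,5): δ = 82.55°  ·
  (3,6): δ = 25.94°  ✓
  (4,5): δ = 140.59°  ·
  (4,6): δ = 83.99°  ·
  (5,6): δ = 123.39°  ·
antipodal pairs: 10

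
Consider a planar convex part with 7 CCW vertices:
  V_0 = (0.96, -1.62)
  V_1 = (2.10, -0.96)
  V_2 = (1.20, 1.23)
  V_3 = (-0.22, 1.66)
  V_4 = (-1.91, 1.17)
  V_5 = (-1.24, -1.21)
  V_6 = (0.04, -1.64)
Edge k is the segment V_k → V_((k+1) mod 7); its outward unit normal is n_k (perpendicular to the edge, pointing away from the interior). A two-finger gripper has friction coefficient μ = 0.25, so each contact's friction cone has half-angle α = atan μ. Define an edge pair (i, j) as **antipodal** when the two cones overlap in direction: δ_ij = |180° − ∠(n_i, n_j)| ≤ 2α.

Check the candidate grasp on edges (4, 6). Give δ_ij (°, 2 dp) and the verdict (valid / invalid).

δ = 104.48°, invalid

α = atan 0.25 = 14.04°;  2α = 28.07°
edge 4: e_4 = (+0.67, -2.38);  n_4 = (-0.9626, -0.2710)
edge 6: e_6 = (+0.92, +0.02);  n_6 = (+0.0217, -0.9998)
∠(n_4, n_6) = 75.52°
δ = |180° − 75.52°| = 104.48°
104.48° > 2α = 28.07°  →  invalid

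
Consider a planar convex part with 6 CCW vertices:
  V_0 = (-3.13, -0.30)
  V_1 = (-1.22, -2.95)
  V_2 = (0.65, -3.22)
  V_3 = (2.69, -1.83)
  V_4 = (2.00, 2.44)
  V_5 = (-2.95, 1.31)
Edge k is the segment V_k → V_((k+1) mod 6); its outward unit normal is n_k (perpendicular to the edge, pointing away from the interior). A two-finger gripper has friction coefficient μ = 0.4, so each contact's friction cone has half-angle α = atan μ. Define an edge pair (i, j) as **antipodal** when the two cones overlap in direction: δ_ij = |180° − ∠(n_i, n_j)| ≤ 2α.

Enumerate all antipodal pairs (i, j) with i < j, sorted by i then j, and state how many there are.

α = atan 0.4 = 21.80°;  2α = 43.60°
n_0 = (-0.8112, -0.5847)
n_1 = (-0.1429, -0.9897)
n_2 = (+0.5631, -0.8264)
n_3 = (+0.9872, +0.1595)
n_4 = (-0.2226, +0.9749)
n_5 = (-0.9938, +0.1111)
  (0,1): δ = 134.00°  ·
  (0,2): δ = 91.51°  ·
  (0,3): δ = 26.60°  ✓
  (0,4): δ = 67.08°  ·
  (0,5): δ = 137.84°  ·
  (1,2): δ = 137.51°  ·
  (1,3): δ = 72.60°  ·
  (1,4): δ = 21.08°  ✓
  (1,5): δ = 91.84°  ·
  (2,3): δ = 115.09°  ·
  (2,4): δ = 21.41°  ✓
  (2,5): δ = 49.35°  ·
  (3,4): δ = 86.32°  ·
  (3,5): δ = 15.56°  ✓
  (4,5): δ = 109.24°  ·
antipodal pairs: 4

count = 4; pairs: (0,3), (1,4), (2,4), (3,5)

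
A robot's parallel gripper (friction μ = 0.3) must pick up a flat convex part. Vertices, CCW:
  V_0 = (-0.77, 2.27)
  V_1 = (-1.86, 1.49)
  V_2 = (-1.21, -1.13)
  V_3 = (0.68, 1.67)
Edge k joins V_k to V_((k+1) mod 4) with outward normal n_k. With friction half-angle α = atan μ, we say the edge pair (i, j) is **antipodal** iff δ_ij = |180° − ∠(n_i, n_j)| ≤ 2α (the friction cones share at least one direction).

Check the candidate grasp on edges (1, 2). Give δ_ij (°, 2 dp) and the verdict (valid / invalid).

δ = 47.95°, invalid

α = atan 0.3 = 16.70°;  2α = 33.40°
edge 1: e_1 = (+0.65, -2.62);  n_1 = (-0.9706, -0.2408)
edge 2: e_2 = (+1.89, +2.80);  n_2 = (+0.8288, -0.5595)
∠(n_1, n_2) = 132.05°
δ = |180° − 132.05°| = 47.95°
47.95° > 2α = 33.40°  →  invalid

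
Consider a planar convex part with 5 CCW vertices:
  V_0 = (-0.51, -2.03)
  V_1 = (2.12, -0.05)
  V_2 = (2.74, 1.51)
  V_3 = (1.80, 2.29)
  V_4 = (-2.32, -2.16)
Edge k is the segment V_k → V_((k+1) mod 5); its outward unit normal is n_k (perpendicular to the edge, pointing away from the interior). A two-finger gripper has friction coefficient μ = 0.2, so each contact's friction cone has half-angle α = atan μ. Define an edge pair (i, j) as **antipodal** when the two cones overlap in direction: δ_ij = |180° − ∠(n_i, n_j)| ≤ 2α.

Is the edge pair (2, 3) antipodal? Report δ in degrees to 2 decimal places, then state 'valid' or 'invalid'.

α = atan 0.2 = 11.31°;  2α = 22.62°
edge 2: e_2 = (-0.94, +0.78);  n_2 = (+0.6386, +0.7696)
edge 3: e_3 = (-4.12, -4.45);  n_3 = (-0.7338, +0.6794)
∠(n_2, n_3) = 86.89°
δ = |180° − 86.89°| = 93.11°
93.11° > 2α = 22.62°  →  invalid

δ = 93.11°, invalid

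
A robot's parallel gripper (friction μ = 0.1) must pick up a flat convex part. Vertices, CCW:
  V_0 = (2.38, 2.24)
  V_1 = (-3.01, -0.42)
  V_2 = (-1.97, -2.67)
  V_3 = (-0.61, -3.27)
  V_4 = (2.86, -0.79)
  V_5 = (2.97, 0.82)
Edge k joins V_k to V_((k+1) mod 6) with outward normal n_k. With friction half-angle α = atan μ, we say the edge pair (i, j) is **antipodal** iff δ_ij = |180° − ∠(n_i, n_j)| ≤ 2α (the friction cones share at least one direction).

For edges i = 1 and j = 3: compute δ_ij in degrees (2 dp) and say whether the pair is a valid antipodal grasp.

α = atan 0.1 = 5.71°;  2α = 11.42°
edge 1: e_1 = (+1.04, -2.25);  n_1 = (-0.9077, -0.4196)
edge 3: e_3 = (+3.47, +2.48);  n_3 = (+0.5815, -0.8136)
∠(n_1, n_3) = 100.75°
δ = |180° − 100.75°| = 79.25°
79.25° > 2α = 11.42°  →  invalid

δ = 79.25°, invalid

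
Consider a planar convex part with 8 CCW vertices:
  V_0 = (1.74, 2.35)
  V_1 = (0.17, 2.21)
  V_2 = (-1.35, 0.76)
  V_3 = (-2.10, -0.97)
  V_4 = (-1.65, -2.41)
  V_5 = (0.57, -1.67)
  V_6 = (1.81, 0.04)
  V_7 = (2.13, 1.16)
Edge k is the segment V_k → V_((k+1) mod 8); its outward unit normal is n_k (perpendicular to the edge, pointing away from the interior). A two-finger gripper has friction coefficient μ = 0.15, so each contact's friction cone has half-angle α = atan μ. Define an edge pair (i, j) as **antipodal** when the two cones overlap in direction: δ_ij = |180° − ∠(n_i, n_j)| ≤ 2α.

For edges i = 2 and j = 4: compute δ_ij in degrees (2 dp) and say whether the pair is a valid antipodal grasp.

δ = 48.13°, invalid

α = atan 0.15 = 8.53°;  2α = 17.06°
edge 2: e_2 = (-0.75, -1.73);  n_2 = (-0.9175, +0.3978)
edge 4: e_4 = (+2.22, +0.74);  n_4 = (+0.3162, -0.9487)
∠(n_2, n_4) = 131.87°
δ = |180° − 131.87°| = 48.13°
48.13° > 2α = 17.06°  →  invalid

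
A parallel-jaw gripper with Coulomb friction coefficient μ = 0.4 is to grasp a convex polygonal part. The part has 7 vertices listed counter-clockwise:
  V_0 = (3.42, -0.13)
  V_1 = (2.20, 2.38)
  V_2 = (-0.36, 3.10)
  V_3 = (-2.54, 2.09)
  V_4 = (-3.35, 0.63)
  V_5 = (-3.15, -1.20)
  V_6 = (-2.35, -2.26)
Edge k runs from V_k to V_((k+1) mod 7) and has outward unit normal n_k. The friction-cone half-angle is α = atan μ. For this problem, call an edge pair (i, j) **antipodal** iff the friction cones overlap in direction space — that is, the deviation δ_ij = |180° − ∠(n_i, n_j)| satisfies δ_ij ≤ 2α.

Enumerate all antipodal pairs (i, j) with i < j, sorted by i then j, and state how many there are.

α = atan 0.4 = 21.80°;  2α = 43.60°
n_0 = (+0.8994, +0.4372)
n_1 = (+0.2707, +0.9627)
n_2 = (-0.4204, +0.9073)
n_3 = (-0.8744, +0.4851)
n_4 = (-0.9941, -0.1086)
n_5 = (-0.7982, -0.6024)
n_6 = (+0.3463, -0.9381)
  (0,1): δ = 131.63°  ·
  (0,2): δ = 91.06°  ·
  (0,3): δ = 54.94°  ·
  (0,4): δ = 19.69°  ✓
  (0,5): δ = 11.12°  ✓
  (0,6): δ = 84.34°  ·
  (1,2): δ = 139.43°  ·
  (1,3): δ = 103.31°  ·
  (1,4): δ = 68.05°  ·
  (1,5): δ = 37.25°  ✓
  (1,6): δ = 35.97°  ✓
  (2,3): δ = 143.88°  ·
  (2,4): δ = 108.62°  ·
  (2,5): δ = 77.82°  ·
  (2,6): δ = 4.60°  ✓
  (3,4): δ = 144.74°  ·
  (3,5): δ = 113.94°  ·
  (3,6): δ = 40.72°  ✓
  (4,5): δ = 149.19°  ·
  (4,6): δ = 75.98°  ·
  (5,6): δ = 106.78°  ·
antipodal pairs: 6

count = 6; pairs: (0,4), (0,5), (1,5), (1,6), (2,6), (3,6)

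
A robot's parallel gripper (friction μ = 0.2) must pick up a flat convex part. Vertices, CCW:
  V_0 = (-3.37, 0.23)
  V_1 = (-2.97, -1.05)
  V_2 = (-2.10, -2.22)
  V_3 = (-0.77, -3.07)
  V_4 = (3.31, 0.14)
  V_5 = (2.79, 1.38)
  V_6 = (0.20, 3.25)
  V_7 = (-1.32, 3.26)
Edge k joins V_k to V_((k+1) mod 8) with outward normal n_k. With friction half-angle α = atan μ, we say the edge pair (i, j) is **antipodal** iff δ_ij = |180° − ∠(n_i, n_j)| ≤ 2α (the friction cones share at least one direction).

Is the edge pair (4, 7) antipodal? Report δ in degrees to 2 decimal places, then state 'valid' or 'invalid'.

δ = 56.83°, invalid

α = atan 0.2 = 11.31°;  2α = 22.62°
edge 4: e_4 = (-0.52, +1.24);  n_4 = (+0.9222, +0.3867)
edge 7: e_7 = (-2.05, -3.03);  n_7 = (-0.8282, +0.5604)
∠(n_4, n_7) = 123.17°
δ = |180° − 123.17°| = 56.83°
56.83° > 2α = 22.62°  →  invalid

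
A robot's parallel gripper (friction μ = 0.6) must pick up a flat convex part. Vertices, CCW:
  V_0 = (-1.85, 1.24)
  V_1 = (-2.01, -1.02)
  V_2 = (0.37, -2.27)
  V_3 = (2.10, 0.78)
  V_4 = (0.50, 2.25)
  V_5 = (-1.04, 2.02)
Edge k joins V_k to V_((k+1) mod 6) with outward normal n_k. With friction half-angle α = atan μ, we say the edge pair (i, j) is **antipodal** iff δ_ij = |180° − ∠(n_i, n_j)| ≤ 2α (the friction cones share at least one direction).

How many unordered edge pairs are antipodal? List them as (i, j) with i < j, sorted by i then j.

count = 6; pairs: (0,2), (0,3), (1,3), (1,4), (2,4), (2,5)

α = atan 0.6 = 30.96°;  2α = 61.93°
n_0 = (-0.9975, +0.0706)
n_1 = (-0.4650, -0.8853)
n_2 = (+0.8698, -0.4934)
n_3 = (+0.6766, +0.7364)
n_4 = (-0.1477, +0.9890)
n_5 = (-0.6936, +0.7203)
  (0,1): δ = 113.66°  ·
  (0,2): δ = 25.51°  ✓
  (0,3): δ = 51.47°  ✓
  (0,4): δ = 102.54°  ·
  (0,5): δ = 137.97°  ·
  (1,2): δ = 91.85°  ·
  (1,3): δ = 14.87°  ✓
  (1,4): δ = 36.20°  ✓
  (1,5): δ = 71.63°  ·
  (2,3): δ = 103.01°  ·
  (2,4): δ = 51.94°  ✓
  (2,5): δ = 16.52°  ✓
  (3,4): δ = 128.93°  ·
  (3,5): δ = 93.51°  ·
  (4,5): δ = 144.58°  ·
antipodal pairs: 6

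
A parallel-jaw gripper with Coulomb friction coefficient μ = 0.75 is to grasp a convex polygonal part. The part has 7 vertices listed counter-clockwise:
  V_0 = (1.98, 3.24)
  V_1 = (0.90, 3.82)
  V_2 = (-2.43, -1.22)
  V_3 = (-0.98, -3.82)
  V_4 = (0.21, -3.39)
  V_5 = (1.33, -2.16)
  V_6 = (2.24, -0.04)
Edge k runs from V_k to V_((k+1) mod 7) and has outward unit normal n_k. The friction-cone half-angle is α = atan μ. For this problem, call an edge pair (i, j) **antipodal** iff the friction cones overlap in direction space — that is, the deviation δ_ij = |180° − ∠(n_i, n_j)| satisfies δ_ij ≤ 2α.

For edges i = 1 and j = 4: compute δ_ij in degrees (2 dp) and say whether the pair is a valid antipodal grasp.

α = atan 0.75 = 36.87°;  2α = 73.74°
edge 1: e_1 = (-3.33, -5.04);  n_1 = (-0.8343, +0.5513)
edge 4: e_4 = (+1.12, +1.23);  n_4 = (+0.7394, -0.6733)
∠(n_1, n_4) = 171.13°
δ = |180° − 171.13°| = 8.87°
8.87° ≤ 2α = 73.74°  →  valid

δ = 8.87°, valid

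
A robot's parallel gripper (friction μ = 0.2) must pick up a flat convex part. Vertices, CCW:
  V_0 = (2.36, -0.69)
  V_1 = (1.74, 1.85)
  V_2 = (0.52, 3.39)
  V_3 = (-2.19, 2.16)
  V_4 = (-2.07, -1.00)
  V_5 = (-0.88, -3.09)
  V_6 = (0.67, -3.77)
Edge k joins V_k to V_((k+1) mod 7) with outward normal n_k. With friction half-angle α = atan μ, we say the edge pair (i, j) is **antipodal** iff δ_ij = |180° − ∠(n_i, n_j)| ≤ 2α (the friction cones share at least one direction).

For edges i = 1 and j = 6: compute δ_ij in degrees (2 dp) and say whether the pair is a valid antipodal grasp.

δ = 112.86°, invalid

α = atan 0.2 = 11.31°;  2α = 22.62°
edge 1: e_1 = (-1.22, +1.54);  n_1 = (+0.7838, +0.6210)
edge 6: e_6 = (+1.69, +3.08);  n_6 = (+0.8767, -0.4810)
∠(n_1, n_6) = 67.14°
δ = |180° − 67.14°| = 112.86°
112.86° > 2α = 22.62°  →  invalid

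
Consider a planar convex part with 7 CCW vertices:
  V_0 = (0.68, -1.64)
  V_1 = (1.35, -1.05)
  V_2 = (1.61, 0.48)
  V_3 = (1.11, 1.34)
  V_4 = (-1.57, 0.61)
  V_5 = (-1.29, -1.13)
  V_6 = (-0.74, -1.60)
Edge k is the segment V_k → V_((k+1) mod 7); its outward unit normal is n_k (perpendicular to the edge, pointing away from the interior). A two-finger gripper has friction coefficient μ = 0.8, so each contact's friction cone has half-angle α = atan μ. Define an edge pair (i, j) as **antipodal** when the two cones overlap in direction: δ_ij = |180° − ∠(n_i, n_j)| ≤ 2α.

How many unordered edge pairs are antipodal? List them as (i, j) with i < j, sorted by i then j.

count = 10; pairs: (0,3), (0,4), (1,3), (1,4), (1,5), (2,4), (2,5), (2,6), (3,5), (3,6)

α = atan 0.8 = 38.66°;  2α = 77.32°
n_0 = (+0.6609, -0.7505)
n_1 = (+0.9859, -0.1675)
n_2 = (+0.8645, +0.5026)
n_3 = (-0.2628, +0.9648)
n_4 = (-0.9873, -0.1589)
n_5 = (-0.6497, -0.7602)
n_6 = (-0.0282, -0.9996)
  (0,1): δ = 141.01°  ·
  (0,2): δ = 101.19°  ·
  (0,3): δ = 26.13°  ✓
  (0,4): δ = 57.77°  ✓
  (0,5): δ = 98.12°  ·
  (0,6): δ = 137.02°  ·
  (1,2): δ = 140.18°  ·
  (1,3): δ = 65.12°  ✓
  (1,4): δ = 18.79°  ✓
  (1,5): δ = 59.13°  ✓
  (1,6): δ = 98.03°  ·
  (2,3): δ = 104.94°  ·
  (2,4): δ = 21.03°  ✓
  (2,5): δ = 19.31°  ✓
  (2,6): δ = 58.21°  ✓
  (3,4): δ = 96.10°  ·
  (3,5): δ = 55.75°  ✓
  (3,6): δ = 16.85°  ✓
  (4,5): δ = 139.66°  ·
  (4,6): δ = 100.76°  ·
  (5,6): δ = 141.10°  ·
antipodal pairs: 10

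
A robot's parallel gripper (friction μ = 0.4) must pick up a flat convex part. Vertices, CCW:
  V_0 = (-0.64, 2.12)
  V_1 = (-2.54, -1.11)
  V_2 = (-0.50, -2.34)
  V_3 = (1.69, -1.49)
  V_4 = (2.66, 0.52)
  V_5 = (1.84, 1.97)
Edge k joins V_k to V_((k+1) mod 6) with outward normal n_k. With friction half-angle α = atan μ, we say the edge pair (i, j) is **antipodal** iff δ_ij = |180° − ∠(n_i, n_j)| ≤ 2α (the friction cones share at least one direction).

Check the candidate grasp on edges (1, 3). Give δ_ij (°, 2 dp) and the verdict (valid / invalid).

α = atan 0.4 = 21.80°;  2α = 43.60°
edge 1: e_1 = (+2.04, -1.23);  n_1 = (-0.5163, -0.8564)
edge 3: e_3 = (+0.97, +2.01);  n_3 = (+0.9006, -0.4346)
∠(n_1, n_3) = 95.33°
δ = |180° − 95.33°| = 84.67°
84.67° > 2α = 43.60°  →  invalid

δ = 84.67°, invalid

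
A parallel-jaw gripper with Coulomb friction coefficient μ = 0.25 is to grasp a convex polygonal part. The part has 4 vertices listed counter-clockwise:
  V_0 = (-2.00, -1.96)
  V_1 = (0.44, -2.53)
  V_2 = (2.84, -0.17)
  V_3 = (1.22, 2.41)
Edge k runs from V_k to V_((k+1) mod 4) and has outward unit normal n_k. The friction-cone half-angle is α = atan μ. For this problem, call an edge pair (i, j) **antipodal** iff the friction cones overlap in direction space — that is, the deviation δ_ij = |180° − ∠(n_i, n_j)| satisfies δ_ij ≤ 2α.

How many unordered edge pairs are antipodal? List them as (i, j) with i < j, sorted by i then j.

count = 1; pairs: (1,3)

α = atan 0.25 = 14.04°;  2α = 28.07°
n_0 = (-0.2275, -0.9738)
n_1 = (+0.7011, -0.7130)
n_2 = (+0.8469, +0.5318)
n_3 = (-0.8051, +0.5932)
  (0,1): δ = 122.33°  ·
  (0,2): δ = 44.73°  ·
  (0,3): δ = 66.76°  ·
  (1,2): δ = 102.39°  ·
  (1,3): δ = 9.10°  ✓
  (2,3): δ = 68.51°  ·
antipodal pairs: 1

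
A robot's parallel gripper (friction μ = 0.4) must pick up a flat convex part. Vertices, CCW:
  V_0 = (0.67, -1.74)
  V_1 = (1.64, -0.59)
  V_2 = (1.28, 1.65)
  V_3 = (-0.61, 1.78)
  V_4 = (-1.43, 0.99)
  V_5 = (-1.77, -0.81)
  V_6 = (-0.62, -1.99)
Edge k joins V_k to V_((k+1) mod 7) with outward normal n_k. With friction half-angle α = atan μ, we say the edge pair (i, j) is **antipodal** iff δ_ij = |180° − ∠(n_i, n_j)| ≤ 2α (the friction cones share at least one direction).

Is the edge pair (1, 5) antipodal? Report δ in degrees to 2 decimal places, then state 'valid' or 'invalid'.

α = atan 0.4 = 21.80°;  2α = 43.60°
edge 1: e_1 = (-0.36, +2.24);  n_1 = (+0.9873, +0.1587)
edge 5: e_5 = (+1.15, -1.18);  n_5 = (-0.7162, -0.6979)
∠(n_1, n_5) = 144.87°
δ = |180° − 144.87°| = 35.13°
35.13° ≤ 2α = 43.60°  →  valid

δ = 35.13°, valid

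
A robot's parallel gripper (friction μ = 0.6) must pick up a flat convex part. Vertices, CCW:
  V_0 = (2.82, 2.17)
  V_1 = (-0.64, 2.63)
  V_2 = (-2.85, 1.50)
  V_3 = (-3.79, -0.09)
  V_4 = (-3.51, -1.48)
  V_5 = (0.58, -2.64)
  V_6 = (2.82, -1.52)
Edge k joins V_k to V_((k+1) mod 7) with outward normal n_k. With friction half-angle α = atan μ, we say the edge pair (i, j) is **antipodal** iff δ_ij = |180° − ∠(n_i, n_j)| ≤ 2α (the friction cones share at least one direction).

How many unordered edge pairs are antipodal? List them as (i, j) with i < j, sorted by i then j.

α = atan 0.6 = 30.96°;  2α = 61.93°
n_0 = (+0.1318, +0.9913)
n_1 = (-0.4553, +0.8904)
n_2 = (-0.8608, +0.5089)
n_3 = (-0.9803, -0.1975)
n_4 = (-0.2729, -0.9621)
n_5 = (+0.4472, -0.8944)
n_6 = (+1.0000, -0.0000)
  (0,1): δ = 145.35°  ·
  (0,2): δ = 113.02°  ·
  (0,3): δ = 71.04°  ·
  (0,4): δ = 8.26°  ✓
  (0,5): δ = 34.14°  ✓
  (0,6): δ = 97.57°  ·
  (1,2): δ = 147.67°  ·
  (1,3): δ = 105.69°  ·
  (1,4): δ = 42.92°  ✓
  (1,5): δ = 0.52°  ✓
  (1,6): δ = 62.92°  ·
  (2,3): δ = 138.02°  ·
  (2,4): δ = 75.24°  ·
  (2,5): δ = 32.84°  ✓
  (2,6): δ = 30.59°  ✓
  (3,4): δ = 117.22°  ·
  (3,5): δ = 74.82°  ·
  (3,6): δ = 11.39°  ✓
  (4,5): δ = 137.60°  ·
  (4,6): δ = 74.17°  ·
  (5,6): δ = 116.57°  ·
antipodal pairs: 7

count = 7; pairs: (0,4), (0,5), (1,4), (1,5), (2,5), (2,6), (3,6)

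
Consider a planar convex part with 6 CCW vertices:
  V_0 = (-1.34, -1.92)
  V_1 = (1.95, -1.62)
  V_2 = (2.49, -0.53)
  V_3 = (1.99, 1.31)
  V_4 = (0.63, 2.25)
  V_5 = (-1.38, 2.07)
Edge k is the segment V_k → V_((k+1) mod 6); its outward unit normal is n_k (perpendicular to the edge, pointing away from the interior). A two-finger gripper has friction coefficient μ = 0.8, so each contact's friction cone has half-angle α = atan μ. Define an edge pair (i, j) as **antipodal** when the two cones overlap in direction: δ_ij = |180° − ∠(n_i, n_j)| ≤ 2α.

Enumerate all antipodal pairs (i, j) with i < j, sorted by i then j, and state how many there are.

α = atan 0.8 = 38.66°;  2α = 77.32°
n_0 = (+0.0908, -0.9959)
n_1 = (+0.8961, -0.4439)
n_2 = (+0.9650, +0.2622)
n_3 = (+0.5686, +0.8226)
n_4 = (-0.0892, +0.9960)
n_5 = (-0.9999, -0.0100)
  (0,1): δ = 121.56°  ·
  (0,2): δ = 80.01°  ·
  (0,3): δ = 39.86°  ✓
  (0,4): δ = 0.09°  ✓
  (0,5): δ = 85.36°  ·
  (1,2): δ = 138.44°  ·
  (1,3): δ = 98.30°  ·
  (1,4): δ = 58.53°  ✓
  (1,5): δ = 26.93°  ✓
  (2,3): δ = 139.85°  ·
  (2,4): δ = 100.09°  ·
  (2,5): δ = 14.63°  ✓
  (3,4): δ = 140.23°  ·
  (3,5): δ = 54.77°  ✓
  (4,5): δ = 94.54°  ·
antipodal pairs: 6

count = 6; pairs: (0,3), (0,4), (1,4), (1,5), (2,5), (3,5)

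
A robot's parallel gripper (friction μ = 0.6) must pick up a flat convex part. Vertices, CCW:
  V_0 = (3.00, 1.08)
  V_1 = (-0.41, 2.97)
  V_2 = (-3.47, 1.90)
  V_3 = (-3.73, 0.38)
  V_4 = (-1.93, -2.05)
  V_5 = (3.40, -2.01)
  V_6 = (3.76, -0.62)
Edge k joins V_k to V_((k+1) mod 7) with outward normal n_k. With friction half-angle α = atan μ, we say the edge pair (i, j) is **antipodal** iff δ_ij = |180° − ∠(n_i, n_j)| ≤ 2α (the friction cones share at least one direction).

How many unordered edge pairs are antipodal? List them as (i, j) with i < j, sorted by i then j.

count = 8; pairs: (0,3), (0,4), (1,4), (1,5), (2,5), (2,6), (3,5), (3,6)

α = atan 0.6 = 30.96°;  2α = 61.93°
n_0 = (+0.4848, +0.8746)
n_1 = (-0.3301, +0.9440)
n_2 = (-0.9857, +0.1686)
n_3 = (-0.8036, -0.5952)
n_4 = (+0.0075, -1.0000)
n_5 = (+0.9681, -0.2507)
n_6 = (+0.9129, +0.4081)
  (0,1): δ = 131.73°  ·
  (0,2): δ = 70.71°  ·
  (0,3): δ = 24.47°  ✓
  (0,4): δ = 29.43°  ✓
  (0,5): δ = 104.48°  ·
  (0,6): δ = 143.08°  ·
  (1,2): δ = 118.98°  ·
  (1,3): δ = 72.74°  ·
  (1,4): δ = 18.84°  ✓
  (1,5): δ = 56.21°  ✓
  (1,6): δ = 94.81°  ·
  (2,3): δ = 133.76°  ·
  (2,4): δ = 79.86°  ·
  (2,5): δ = 4.81°  ✓
  (2,6): δ = 33.79°  ✓
  (3,4): δ = 126.10°  ·
  (3,5): δ = 51.05°  ✓
  (3,6): δ = 12.44°  ✓
  (4,5): δ = 104.95°  ·
  (4,6): δ = 66.34°  ·
  (5,6): δ = 141.39°  ·
antipodal pairs: 8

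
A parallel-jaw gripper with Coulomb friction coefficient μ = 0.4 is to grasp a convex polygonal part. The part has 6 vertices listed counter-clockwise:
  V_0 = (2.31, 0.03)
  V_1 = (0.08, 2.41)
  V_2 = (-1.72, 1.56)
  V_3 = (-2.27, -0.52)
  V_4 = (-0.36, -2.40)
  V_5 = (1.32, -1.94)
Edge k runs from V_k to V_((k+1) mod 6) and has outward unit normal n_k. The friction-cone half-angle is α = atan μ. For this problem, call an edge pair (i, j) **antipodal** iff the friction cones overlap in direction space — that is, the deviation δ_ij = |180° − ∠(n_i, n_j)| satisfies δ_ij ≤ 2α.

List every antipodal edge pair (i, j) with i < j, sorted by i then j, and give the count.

count = 4; pairs: (0,3), (1,4), (1,5), (2,5)

α = atan 0.4 = 21.80°;  2α = 43.60°
n_0 = (+0.7297, +0.6837)
n_1 = (-0.4270, +0.9042)
n_2 = (-0.9668, +0.2556)
n_3 = (-0.7015, -0.7127)
n_4 = (+0.2641, -0.9645)
n_5 = (+0.8935, -0.4490)
  (0,1): δ = 107.86°  ·
  (0,2): δ = 57.95°  ·
  (0,3): δ = 2.32°  ✓
  (0,4): δ = 62.18°  ·
  (0,5): δ = 110.18°  ·
  (1,2): δ = 130.09°  ·
  (1,3): δ = 69.82°  ·
  (1,4): δ = 9.96°  ✓
  (1,5): δ = 38.04°  ✓
  (2,3): δ = 119.74°  ·
  (2,4): δ = 59.88°  ·
  (2,5): δ = 11.87°  ✓
  (3,4): δ = 120.14°  ·
  (3,5): δ = 72.13°  ·
  (4,5): δ = 131.99°  ·
antipodal pairs: 4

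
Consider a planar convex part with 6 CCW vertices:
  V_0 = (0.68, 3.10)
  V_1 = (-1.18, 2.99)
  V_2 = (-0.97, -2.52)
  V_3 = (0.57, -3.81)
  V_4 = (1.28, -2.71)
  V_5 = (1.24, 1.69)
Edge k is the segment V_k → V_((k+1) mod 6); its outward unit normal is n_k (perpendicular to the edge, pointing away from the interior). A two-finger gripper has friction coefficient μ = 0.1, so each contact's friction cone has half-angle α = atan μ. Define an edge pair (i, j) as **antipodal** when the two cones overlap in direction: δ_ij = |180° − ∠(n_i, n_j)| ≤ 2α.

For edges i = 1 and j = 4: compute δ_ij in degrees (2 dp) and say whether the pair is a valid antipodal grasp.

δ = 1.66°, valid

α = atan 0.1 = 5.71°;  2α = 11.42°
edge 1: e_1 = (+0.21, -5.51);  n_1 = (-0.9993, -0.0381)
edge 4: e_4 = (-0.04, +4.40);  n_4 = (+1.0000, +0.0091)
∠(n_1, n_4) = 178.34°
δ = |180° − 178.34°| = 1.66°
1.66° ≤ 2α = 11.42°  →  valid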